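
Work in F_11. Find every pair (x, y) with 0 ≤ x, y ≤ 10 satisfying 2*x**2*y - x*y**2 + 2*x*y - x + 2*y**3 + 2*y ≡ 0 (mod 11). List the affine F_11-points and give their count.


Affine F_11-points: {(0, 0), (1, 9), (3, 1), (4, 8), (5, 9), (6, 6), (7, 2), (7, 5), (8, 1), (8, 6), (8, 8), (10, 5)}; count = 12.

For each of the 121 pairs (x, y) ∈ F_11², evaluate f(x, y) mod 11. Record the zeros.
  x = 0: [0↦0, 1↦4, 2↦9, 3↦5, 4↦4, 5↦7, 6↦4, 7↦7, 8↦6, 9↦2, 10↦7]  zeros at y ∈ {0}
  x = 1: [0↦10, 1↦6, 2↦1, 3↦7, 4↦3, 5↦1, 6↦2, 7↦7, 8↦6, 9↦0, 10↦1]  zeros at y ∈ {9}
  x = 2: [0↦9, 1↦1, 2↦1, 3↦10, 4↦7, 5↦4, 6↦2, 7↦2, 8↦5, 9↦1, 10↦2]  zeros at y ∈ ∅
  x = 3: [0↦8, 1↦0, 2↦9, 3↦3, 4↦5, 5↦5, 6↦4, 7↦3, 8↦3, 9↦5, 10↦10]  zeros at y ∈ {1}
  x = 4: [0↦7, 1↦3, 2↦3, 3↦8, 4↦8, 5↦4, 6↦8, 7↦10, 8↦0, 9↦1, 10↦3]  zeros at y ∈ {8}
  x = 5: [0↦6, 1↦10, 2↦5, 3↦3, 4↦5, 5↦1, 6↦3, 7↦1, 8↦7, 9↦0, 10↦3]  zeros at y ∈ {9}
  x = 6: [0↦5, 1↦10, 2↦4, 3↦10, 4↦7, 5↦7, 6↦0, 7↦9, 8↦2, 9↦2, 10↦10]  zeros at y ∈ {6}
  x = 7: [0↦4, 1↦3, 2↦0, 3↦7, 4↦3, 5↦0, 6↦10, 7↦1, 8↦7, 9↦7, 10↦2]  zeros at y ∈ {2, 5}
  x = 8: [0↦3, 1↦0, 2↦4, 3↦5, 4↦4, 5↦2, 6↦0, 7↦10, 8↦0, 9↦4, 10↦1]  zeros at y ∈ {1, 6, 8}
  x = 9: [0↦2, 1↦1, 2↦5, 3↦4, 4↦10, 5↦2, 6↦3, 7↦3, 8↦3, 9↦4, 10↦7]  zeros at y ∈ ∅
  x = 10: [0↦1, 1↦6, 2↦3, 3↦4, 4↦10, 5↦0, 6↦8, 7↦2, 8↦5, 9↦7, 10↦9]  zeros at y ∈ {5}
Collecting zeros: affine points = {(0, 0), (1, 9), (3, 1), (4, 8), (5, 9), (6, 6), (7, 2), (7, 5), (8, 1), (8, 6), (8, 8), (10, 5)}.
Total count |C(F_11)_aff| = 12.


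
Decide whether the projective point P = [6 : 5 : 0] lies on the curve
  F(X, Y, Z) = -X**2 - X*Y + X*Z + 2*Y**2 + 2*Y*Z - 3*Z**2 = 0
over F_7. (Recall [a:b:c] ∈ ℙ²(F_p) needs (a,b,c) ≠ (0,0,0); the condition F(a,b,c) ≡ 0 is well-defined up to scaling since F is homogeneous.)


F(6,5,0) ≡ 5 (mod 7); P is NOT on the curve.

Evaluate F(6, 5, 0) term-by-term (mod 7).
  -X**2 ↦ -1·36·1·1 = -36
  -X*Y ↦ -1·6·5·1 = -30
  X*Z ↦ 1·6·1·0 = 0
  2*Y**2 ↦ 2·1·25·1 = 50
  2*Y*Z ↦ 2·1·5·0 = 0
  -3*Z**2 ↦ -3·1·1·0 = 0
Sum: F(6, 5, 0) = (-36) + (-30) + (0) + (50) + (0) + (0) = -16.
Reducing mod 7: -16 ≡ 5 (mod 7).
Since F(a, b, c) ≡ 5 ≠ 0 (mod 7), P does NOT lie on the curve.


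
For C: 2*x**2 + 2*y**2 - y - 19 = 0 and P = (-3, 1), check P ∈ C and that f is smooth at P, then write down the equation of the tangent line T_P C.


Tangent line at P: -12*x + 3*y - 39 = 0.

Step 1: f(-3, 1) = 0, so P lies on C.
Step 2: partial derivatives
  f_x(x, y) = 4*x, f_y(x, y) = 4*y - 1.
  f_x(P) = -12, f_y(P) = 3 (gradient nonzero, so P is smooth).
Step 3: tangent line at P: -12·(x − -3) + 3·(y − 1) = 0.
Expanding: -12*x + 3*y - 39 = 0.


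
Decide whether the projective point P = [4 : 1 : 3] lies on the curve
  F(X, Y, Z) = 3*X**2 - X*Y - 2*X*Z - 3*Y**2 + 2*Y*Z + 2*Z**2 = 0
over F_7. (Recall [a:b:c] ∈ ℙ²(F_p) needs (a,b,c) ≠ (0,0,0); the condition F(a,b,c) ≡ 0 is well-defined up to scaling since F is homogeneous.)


F(4,1,3) ≡ 6 (mod 7); P is NOT on the curve.

Evaluate F(4, 1, 3) term-by-term (mod 7).
  3*X**2 ↦ 3·16·1·1 = 48
  -X*Y ↦ -1·4·1·1 = -4
  -2*X*Z ↦ -2·4·1·3 = -24
  -3*Y**2 ↦ -3·1·1·1 = -3
  2*Y*Z ↦ 2·1·1·3 = 6
  2*Z**2 ↦ 2·1·1·9 = 18
Sum: F(4, 1, 3) = (48) + (-4) + (-24) + (-3) + (6) + (18) = 41.
Reducing mod 7: 41 ≡ 6 (mod 7).
Since F(a, b, c) ≡ 6 ≠ 0 (mod 7), P does NOT lie on the curve.


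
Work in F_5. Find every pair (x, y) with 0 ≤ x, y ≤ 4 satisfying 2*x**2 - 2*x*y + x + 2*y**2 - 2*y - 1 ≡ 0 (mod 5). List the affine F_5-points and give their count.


Affine F_5-points: {(1, 1), (2, 1), (2, 2), (3, 0), (3, 4), (4, 0)}; count = 6.

For each of the 25 pairs (x, y) ∈ F_5², evaluate f(x, y) mod 5. Record the zeros.
  x = 0: [0↦4, 1↦4, 2↦3, 3↦1, 4↦3]  zeros at y ∈ ∅
  x = 1: [0↦2, 1↦0, 2↦2, 3↦3, 4↦3]  zeros at y ∈ {1}
  x = 2: [0↦4, 1↦0, 2↦0, 3↦4, 4↦2]  zeros at y ∈ {1, 2}
  x = 3: [0↦0, 1↦4, 2↦2, 3↦4, 4↦0]  zeros at y ∈ {0, 4}
  x = 4: [0↦0, 1↦2, 2↦3, 3↦3, 4↦2]  zeros at y ∈ {0}
Collecting zeros: affine points = {(1, 1), (2, 1), (2, 2), (3, 0), (3, 4), (4, 0)}.
Total count |C(F_5)_aff| = 6.


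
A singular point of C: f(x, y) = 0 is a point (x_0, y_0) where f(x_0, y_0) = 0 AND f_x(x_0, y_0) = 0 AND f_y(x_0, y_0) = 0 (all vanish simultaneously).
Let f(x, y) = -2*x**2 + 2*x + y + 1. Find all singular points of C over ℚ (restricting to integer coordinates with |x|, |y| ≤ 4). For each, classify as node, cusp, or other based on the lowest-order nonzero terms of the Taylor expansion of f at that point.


No singular points in the scanned grid; C is smooth there.

Compute partial derivatives:
  f_x = 2 - 4*x.
  f_y = 1.
f_y = 1 is a nonzero constant, so f_y never vanishes: no point (x, y) can satisfy f = f_x = f_y = 0. In particular no (x, y) ∈ {−4, ..., 4}² is singular; the curve is smooth.


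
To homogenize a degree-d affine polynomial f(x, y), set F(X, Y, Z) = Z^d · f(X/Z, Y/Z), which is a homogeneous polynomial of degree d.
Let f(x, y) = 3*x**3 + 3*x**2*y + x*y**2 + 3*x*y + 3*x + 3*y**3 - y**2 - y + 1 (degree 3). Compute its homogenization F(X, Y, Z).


F(X, Y, Z) = 3*X**3 + 3*X**2*Y + X*Y**2 + 3*X*Y*Z + 3*X*Z**2 + 3*Y**3 - Y**2*Z - Y*Z**2 + Z**3

deg(f) = 3.
Substitute x = X/Z, y = Y/Z into f, then multiply by Z^3.
  monomial 3·x^3·y^0 ↦ 3·X^3·Y^0·Z^0.
  monomial 3·x^2·y^1 ↦ 3·X^2·Y^1·Z^0.
  monomial 1·x^1·y^2 ↦ 1·X^1·Y^2·Z^0.
  monomial 3·x^1·y^1 ↦ 3·X^1·Y^1·Z^1.
  monomial 3·x^1·y^0 ↦ 3·X^1·Y^0·Z^2.
  monomial 3·x^0·y^3 ↦ 3·X^0·Y^3·Z^0.
  monomial -1·x^0·y^2 ↦ -1·X^0·Y^2·Z^1.
  monomial -1·x^0·y^1 ↦ -1·X^0·Y^1·Z^2.
  monomial 1·x^0·y^0 ↦ 1·X^0·Y^0·Z^3.
Collecting: F(X, Y, Z) = 3*X**3 + 3*X**2*Y + X*Y**2 + 3*X*Y*Z + 3*X*Z**2 + 3*Y**3 - Y**2*Z - Y*Z**2 + Z**3.


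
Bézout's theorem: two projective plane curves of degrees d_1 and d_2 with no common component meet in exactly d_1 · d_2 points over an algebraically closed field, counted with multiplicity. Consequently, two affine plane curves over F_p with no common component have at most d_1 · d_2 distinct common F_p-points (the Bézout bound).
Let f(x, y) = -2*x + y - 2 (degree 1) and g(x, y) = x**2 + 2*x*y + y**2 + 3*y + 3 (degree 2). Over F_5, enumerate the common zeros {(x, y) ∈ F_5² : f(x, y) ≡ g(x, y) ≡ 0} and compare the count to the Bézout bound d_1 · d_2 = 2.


Common zeros: {(1, 4), (2, 1)}; count = 2; Bézout bound = 2.

deg(f) = 1, deg(g) = 2, so Bézout bound = 2.
Scan x ∈ F_5. For each x, list the y ∈ F_5 with f(x, y) ≡ 0 and those with g(x, y) ≡ 0 (mod 5); the common zeros in that column are the intersection.
  x = 0: f ≡ 0 at y ∈ {2}; g ≡ 0 at y ∈ ∅; common: ∅.
  x = 1: f ≡ 0 at y ∈ {4}; g ≡ 0 at y ∈ {1, 4}; common: {4}.
  x = 2: f ≡ 0 at y ∈ {1}; g ≡ 0 at y ∈ {1, 2}; common: {1}.
  x = 3: f ≡ 0 at y ∈ {3}; g ≡ 0 at y ∈ ∅; common: ∅.
  x = 4: f ≡ 0 at y ∈ {0}; g ≡ 0 at y ∈ {2}; common: ∅.
Collecting: common zeros = {(1, 4), (2, 1)}, so the count is 2.
Comparison with the Bézout bound: 2 ≤ 2 = deg(f)·deg(g), as expected for curves with no common component (the bound is attained).


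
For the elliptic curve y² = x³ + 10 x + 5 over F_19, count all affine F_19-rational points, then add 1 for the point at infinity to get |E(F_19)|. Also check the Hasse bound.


Affine points = {(0, 9), (0, 10), (1, 4), (1, 15), (3, 9), (3, 10), (5, 3), (5, 16), (7, 0), (9, 8), (9, 11), (14, 1), (14, 18), (16, 9), (16, 10)}; affine count = 15; |E(F_19)| = 16.

Discriminant check: Δ ∝ 4a³ + 27b² = 4·10³ + 27·5² = 4·1000 + 27·25 ≡ 1 (mod 19). Nonzero ⇒ E is nonsingular.
For each x ∈ F_19, compute rhs = x³ + 10·x + 5 mod 19, then count y ∈ F_19 with y² ≡ rhs.
  x = 0: rhs = 5, matching y values: 9, 10 (2 points).
  x = 1: rhs = 16, matching y values: 4, 15 (2 points).
  x = 2: rhs = 14, matching y values: none (0 points).
  x = 3: rhs = 5, matching y values: 9, 10 (2 points).
  x = 4: rhs = 14, matching y values: none (0 points).
  x = 5: rhs = 9, matching y values: 3, 16 (2 points).
  x = 6: rhs = 15, matching y values: none (0 points).
  x = 7: rhs = 0, matching y values: 0 (1 points).
  x = 8: rhs = 8, matching y values: none (0 points).
  x = 9: rhs = 7, matching y values: 8, 11 (2 points).
  x = 10: rhs = 3, matching y values: none (0 points).
  x = 11: rhs = 2, matching y values: none (0 points).
  x = 12: rhs = 10, matching y values: none (0 points).
  x = 13: rhs = 14, matching y values: none (0 points).
  x = 14: rhs = 1, matching y values: 1, 18 (2 points).
  x = 15: rhs = 15, matching y values: none (0 points).
  x = 16: rhs = 5, matching y values: 9, 10 (2 points).
  x = 17: rhs = 15, matching y values: none (0 points).
  x = 18: rhs = 13, matching y values: none (0 points).
Total affine count: 15.
Full point count |E(F_19)| = 15 + 1 = 16.
Hasse bound: |16 − (19+1)| = |-4| = 4 ≤ 2√19 ≈ 8.7178 ✓.


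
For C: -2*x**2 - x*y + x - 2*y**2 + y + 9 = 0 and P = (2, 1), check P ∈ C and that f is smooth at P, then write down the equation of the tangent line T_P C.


Tangent line at P: -8*x - 5*y + 21 = 0.

Step 1: f(2, 1) = 0, so P lies on C.
Step 2: partial derivatives
  f_x(x, y) = -4*x - y + 1, f_y(x, y) = -x - 4*y + 1.
  f_x(P) = -8, f_y(P) = -5 (gradient nonzero, so P is smooth).
Step 3: tangent line at P: -8·(x − 2) + -5·(y − 1) = 0.
Expanding: -8*x - 5*y + 21 = 0.


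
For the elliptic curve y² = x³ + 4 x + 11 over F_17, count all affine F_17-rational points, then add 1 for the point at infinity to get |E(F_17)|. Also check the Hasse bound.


Affine points = {(1, 4), (1, 13), (3, 4), (3, 13), (6, 8), (6, 9), (7, 5), (7, 12), (11, 3), (11, 14), (12, 6), (12, 11), (13, 4), (13, 13)}; affine count = 14; |E(F_17)| = 15.

Discriminant check: Δ ∝ 4a³ + 27b² = 4·4³ + 27·11² = 4·64 + 27·121 ≡ 4 (mod 17). Nonzero ⇒ E is nonsingular.
For each x ∈ F_17, compute rhs = x³ + 4·x + 11 mod 17, then count y ∈ F_17 with y² ≡ rhs.
  x = 0: rhs = 11, matching y values: none (0 points).
  x = 1: rhs = 16, matching y values: 4, 13 (2 points).
  x = 2: rhs = 10, matching y values: none (0 points).
  x = 3: rhs = 16, matching y values: 4, 13 (2 points).
  x = 4: rhs = 6, matching y values: none (0 points).
  x = 5: rhs = 3, matching y values: none (0 points).
  x = 6: rhs = 13, matching y values: 8, 9 (2 points).
  x = 7: rhs = 8, matching y values: 5, 12 (2 points).
  x = 8: rhs = 11, matching y values: none (0 points).
  x = 9: rhs = 11, matching y values: none (0 points).
  x = 10: rhs = 14, matching y values: none (0 points).
  x = 11: rhs = 9, matching y values: 3, 14 (2 points).
  x = 12: rhs = 2, matching y values: 6, 11 (2 points).
  x = 13: rhs = 16, matching y values: 4, 13 (2 points).
  x = 14: rhs = 6, matching y values: none (0 points).
  x = 15: rhs = 12, matching y values: none (0 points).
  x = 16: rhs = 6, matching y values: none (0 points).
Total affine count: 14.
Full point count |E(F_17)| = 14 + 1 = 15.
Hasse bound: |15 − (17+1)| = |-3| = 3 ≤ 2√17 ≈ 8.2462 ✓.


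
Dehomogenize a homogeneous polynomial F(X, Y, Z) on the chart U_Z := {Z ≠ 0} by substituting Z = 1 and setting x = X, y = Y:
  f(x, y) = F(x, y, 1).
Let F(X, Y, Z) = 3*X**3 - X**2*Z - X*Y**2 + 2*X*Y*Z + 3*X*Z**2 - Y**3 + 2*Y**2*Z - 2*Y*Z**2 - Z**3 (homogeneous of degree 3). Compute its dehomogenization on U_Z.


f(x, y) = 3*x**3 - x**2 - x*y**2 + 2*x*y + 3*x - y**3 + 2*y**2 - 2*y - 1

On U_Z we set Z = 1. Each monomial c·X^i·Y^j·Z^k in F becomes c·x^i·y^j·1^k = c·x^i·y^j.
Substituting Z = 1: F(X, Y, 1) = 3*x**3 - x**2 - x*y**2 + 2*x*y + 3*x - y**3 + 2*y**2 - 2*y - 1.
Note: deg(f) ≤ deg(F) = 3; strict inequality happens when F is divisible by Z (lost terms).


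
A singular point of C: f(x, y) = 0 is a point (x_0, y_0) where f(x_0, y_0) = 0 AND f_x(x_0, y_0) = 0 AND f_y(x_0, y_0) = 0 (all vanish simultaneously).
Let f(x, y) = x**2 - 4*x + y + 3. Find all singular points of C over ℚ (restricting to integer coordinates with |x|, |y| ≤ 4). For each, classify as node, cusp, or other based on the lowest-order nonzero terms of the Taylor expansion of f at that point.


No singular points in the scanned grid; C is smooth there.

Compute partial derivatives:
  f_x = 2*x - 4.
  f_y = 1.
f_y = 1 is a nonzero constant, so f_y never vanishes: no point (x, y) can satisfy f = f_x = f_y = 0. In particular no (x, y) ∈ {−4, ..., 4}² is singular; the curve is smooth.


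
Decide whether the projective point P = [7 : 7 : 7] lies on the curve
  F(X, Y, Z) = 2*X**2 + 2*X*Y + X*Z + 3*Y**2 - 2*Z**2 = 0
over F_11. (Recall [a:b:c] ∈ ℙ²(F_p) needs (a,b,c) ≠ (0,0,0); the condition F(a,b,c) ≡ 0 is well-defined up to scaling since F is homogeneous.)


F(7,7,7) ≡ 8 (mod 11); P is NOT on the curve.

Evaluate F(7, 7, 7) term-by-term (mod 11).
  2*X**2 ↦ 2·49·1·1 = 98
  2*X*Y ↦ 2·7·7·1 = 98
  X*Z ↦ 1·7·1·7 = 49
  3*Y**2 ↦ 3·1·49·1 = 147
  -2*Z**2 ↦ -2·1·1·49 = -98
Sum: F(7, 7, 7) = (98) + (98) + (49) + (147) + (-98) = 294.
Reducing mod 11: 294 ≡ 8 (mod 11).
Since F(a, b, c) ≡ 8 ≠ 0 (mod 11), P does NOT lie on the curve.


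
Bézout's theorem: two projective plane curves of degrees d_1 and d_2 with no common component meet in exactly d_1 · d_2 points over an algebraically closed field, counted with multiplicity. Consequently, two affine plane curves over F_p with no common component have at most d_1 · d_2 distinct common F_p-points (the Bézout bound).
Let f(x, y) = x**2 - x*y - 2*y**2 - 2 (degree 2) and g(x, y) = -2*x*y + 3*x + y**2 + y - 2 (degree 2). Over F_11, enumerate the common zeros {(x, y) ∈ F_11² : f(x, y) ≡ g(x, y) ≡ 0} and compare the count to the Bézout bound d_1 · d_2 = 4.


Common zeros: ∅; count = 0; Bézout bound = 4.

deg(f) = 2, deg(g) = 2, so Bézout bound = 4.
Scan x ∈ F_11. For each x, list the y ∈ F_11 with f(x, y) ≡ 0 and those with g(x, y) ≡ 0 (mod 11); the common zeros in that column are the intersection.
  x = 0: f ≡ 0 at y ∈ ∅; g ≡ 0 at y ∈ {1, 9}; common: ∅.
  x = 1: f ≡ 0 at y ∈ {2, 3}; g ≡ 0 at y ∈ ∅; common: ∅.
  x = 2: f ≡ 0 at y ∈ {3, 7}; g ≡ 0 at y ∈ {6, 8}; common: ∅.
  x = 3: f ≡ 0 at y ∈ ∅; g ≡ 0 at y ∈ ∅; common: ∅.
  x = 4: f ≡ 0 at y ∈ ∅; g ≡ 0 at y ∈ {2, 5}; common: ∅.
  x = 5: f ≡ 0 at y ∈ {7}; g ≡ 0 at y ∈ ∅; common: ∅.
  x = 6: f ≡ 0 at y ∈ {4}; g ≡ 0 at y ∈ ∅; common: ∅.
  x = 7: f ≡ 0 at y ∈ ∅; g ≡ 0 at y ∈ {3, 10}; common: ∅.
  x = 8: f ≡ 0 at y ∈ ∅; g ≡ 0 at y ∈ {0, 4}; common: ∅.
  x = 9: f ≡ 0 at y ∈ {4, 8}; g ≡ 0 at y ∈ ∅; common: ∅.
  x = 10: f ≡ 0 at y ∈ {8, 9}; g ≡ 0 at y ∈ ∅; common: ∅.
Collecting: common zeros = ∅, so the count is 0.
Comparison with the Bézout bound: 0 ≤ 4 = deg(f)·deg(g), as expected for curves with no common component (the affine F_11-count falls short of the bound because intersections may lie at infinity, over extension fields, or carry multiplicity).


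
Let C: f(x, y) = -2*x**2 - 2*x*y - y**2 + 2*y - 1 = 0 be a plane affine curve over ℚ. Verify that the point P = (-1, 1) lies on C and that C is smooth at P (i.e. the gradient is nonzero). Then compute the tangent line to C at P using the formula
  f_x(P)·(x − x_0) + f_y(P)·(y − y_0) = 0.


Tangent line at P: 2*x + 2*y = 0.

Step 1: f(-1, 1) = 0, so P lies on C.
Step 2: partial derivatives
  f_x(x, y) = -4*x - 2*y, f_y(x, y) = -2*x - 2*y + 2.
  f_x(P) = 2, f_y(P) = 2 (gradient nonzero, so P is smooth).
Step 3: tangent line at P: 2·(x − -1) + 2·(y − 1) = 0.
Expanding: 2*x + 2*y = 0.


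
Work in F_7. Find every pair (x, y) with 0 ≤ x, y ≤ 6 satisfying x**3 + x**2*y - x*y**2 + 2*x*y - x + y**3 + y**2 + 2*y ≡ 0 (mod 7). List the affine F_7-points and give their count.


Affine F_7-points: {(0, 0), (0, 3), (1, 0), (1, 3), (1, 4), (3, 3), (4, 1), (5, 1), (6, 0), (6, 6)}; count = 10.

For each of the 49 pairs (x, y) ∈ F_7², evaluate f(x, y) mod 7. Record the zeros.
  x = 0: [0↦0, 1↦4, 2↦2, 3↦0, 4↦4, 5↦6, 6↦5]  zeros at y ∈ {0, 3}
  x = 1: [0↦0, 1↦6, 2↦4, 3↦0, 4↦0, 5↦3, 6↦1]  zeros at y ∈ {0, 3, 4}
  x = 2: [0↦6, 1↦2, 2↦2, 3↦5, 4↦3, 5↦2, 6↦1]  zeros at y ∈ ∅
  x = 3: [0↦3, 1↦5, 2↦2, 3↦0, 4↦5, 5↦2, 6↦4]  zeros at y ∈ {3}
  x = 4: [0↦4, 1↦0, 2↦3, 3↦5, 4↦5, 5↦2, 6↦2]  zeros at y ∈ {1}
  x = 5: [0↦1, 1↦0, 2↦4, 3↦5, 4↦2, 5↦1, 6↦1]  zeros at y ∈ {1}
  x = 6: [0↦0, 1↦4, 2↦4, 3↦6, 4↦2, 5↦5, 6↦0]  zeros at y ∈ {0, 6}
Collecting zeros: affine points = {(0, 0), (0, 3), (1, 0), (1, 3), (1, 4), (3, 3), (4, 1), (5, 1), (6, 0), (6, 6)}.
Total count |C(F_7)_aff| = 10.


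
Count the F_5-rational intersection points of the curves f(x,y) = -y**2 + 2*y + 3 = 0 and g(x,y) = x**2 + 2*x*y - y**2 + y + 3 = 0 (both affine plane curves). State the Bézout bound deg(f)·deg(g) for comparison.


Common zeros: {(1, 4)}; count = 1; Bézout bound = 4.

deg(f) = 2, deg(g) = 2, so Bézout bound = 4.
Scan x ∈ F_5. For each x, list the y ∈ F_5 with f(x, y) ≡ 0 and those with g(x, y) ≡ 0 (mod 5); the common zeros in that column are the intersection.
  x = 0: f ≡ 0 at y ∈ {3, 4}; g ≡ 0 at y ∈ ∅; common: ∅.
  x = 1: f ≡ 0 at y ∈ {3, 4}; g ≡ 0 at y ∈ {4}; common: {4}.
  x = 2: f ≡ 0 at y ∈ {3, 4}; g ≡ 0 at y ∈ ∅; common: ∅.
  x = 3: f ≡ 0 at y ∈ {3, 4}; g ≡ 0 at y ∈ ∅; common: ∅.
  x = 4: f ≡ 0 at y ∈ {3, 4}; g ≡ 0 at y ∈ ∅; common: ∅.
Collecting: common zeros = {(1, 4)}, so the count is 1.
Comparison with the Bézout bound: 1 ≤ 4 = deg(f)·deg(g), as expected for curves with no common component (the affine F_5-count falls short of the bound because intersections may lie at infinity, over extension fields, or carry multiplicity).


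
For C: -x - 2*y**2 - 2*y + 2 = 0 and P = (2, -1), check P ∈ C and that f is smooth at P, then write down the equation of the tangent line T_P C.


Tangent line at P: -x + 2*y + 4 = 0.

Step 1: f(2, -1) = 0, so P lies on C.
Step 2: partial derivatives
  f_x(x, y) = -1, f_y(x, y) = -4*y - 2.
  f_x(P) = -1, f_y(P) = 2 (gradient nonzero, so P is smooth).
Step 3: tangent line at P: -1·(x − 2) + 2·(y − -1) = 0.
Expanding: -x + 2*y + 4 = 0.


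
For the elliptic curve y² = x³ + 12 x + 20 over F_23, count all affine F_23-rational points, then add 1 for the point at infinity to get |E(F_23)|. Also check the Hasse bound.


Affine points = {(2, 11), (2, 12), (6, 3), (6, 20), (9, 11), (9, 12), (10, 6), (10, 17), (12, 11), (12, 12), (13, 2), (13, 21), (17, 10), (17, 13), (19, 0), (20, 7), (20, 16)}; affine count = 17; |E(F_23)| = 18.

Discriminant check: Δ ∝ 4a³ + 27b² = 4·12³ + 27·20² = 4·1728 + 27·400 ≡ 2 (mod 23). Nonzero ⇒ E is nonsingular.
For each x ∈ F_23, compute rhs = x³ + 12·x + 20 mod 23, then count y ∈ F_23 with y² ≡ rhs.
  x = 0: rhs = 20, matching y values: none (0 points).
  x = 1: rhs = 10, matching y values: none (0 points).
  x = 2: rhs = 6, matching y values: 11, 12 (2 points).
  x = 3: rhs = 14, matching y values: none (0 points).
  x = 4: rhs = 17, matching y values: none (0 points).
  x = 5: rhs = 21, matching y values: none (0 points).
  x = 6: rhs = 9, matching y values: 3, 20 (2 points).
  x = 7: rhs = 10, matching y values: none (0 points).
  x = 8: rhs = 7, matching y values: none (0 points).
  x = 9: rhs = 6, matching y values: 11, 12 (2 points).
  x = 10: rhs = 13, matching y values: 6, 17 (2 points).
  x = 11: rhs = 11, matching y values: none (0 points).
  x = 12: rhs = 6, matching y values: 11, 12 (2 points).
  x = 13: rhs = 4, matching y values: 2, 21 (2 points).
  x = 14: rhs = 11, matching y values: none (0 points).
  x = 15: rhs = 10, matching y values: none (0 points).
  x = 16: rhs = 7, matching y values: none (0 points).
  x = 17: rhs = 8, matching y values: 10, 13 (2 points).
  x = 18: rhs = 19, matching y values: none (0 points).
  x = 19: rhs = 0, matching y values: 0 (1 points).
  x = 20: rhs = 3, matching y values: 7, 16 (2 points).
  x = 21: rhs = 11, matching y values: none (0 points).
  x = 22: rhs = 7, matching y values: none (0 points).
Total affine count: 17.
Full point count |E(F_23)| = 17 + 1 = 18.
Hasse bound: |18 − (23+1)| = |-6| = 6 ≤ 2√23 ≈ 9.5917 ✓.


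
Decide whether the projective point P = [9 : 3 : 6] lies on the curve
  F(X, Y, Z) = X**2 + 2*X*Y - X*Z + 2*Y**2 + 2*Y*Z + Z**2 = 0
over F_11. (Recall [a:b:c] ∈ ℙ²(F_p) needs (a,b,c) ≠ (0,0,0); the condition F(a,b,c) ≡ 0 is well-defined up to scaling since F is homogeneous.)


F(9,3,6) ≡ 6 (mod 11); P is NOT on the curve.

Evaluate F(9, 3, 6) term-by-term (mod 11).
  X**2 ↦ 1·81·1·1 = 81
  2*X*Y ↦ 2·9·3·1 = 54
  -X*Z ↦ -1·9·1·6 = -54
  2*Y**2 ↦ 2·1·9·1 = 18
  2*Y*Z ↦ 2·1·3·6 = 36
  Z**2 ↦ 1·1·1·36 = 36
Sum: F(9, 3, 6) = (81) + (54) + (-54) + (18) + (36) + (36) = 171.
Reducing mod 11: 171 ≡ 6 (mod 11).
Since F(a, b, c) ≡ 6 ≠ 0 (mod 11), P does NOT lie on the curve.


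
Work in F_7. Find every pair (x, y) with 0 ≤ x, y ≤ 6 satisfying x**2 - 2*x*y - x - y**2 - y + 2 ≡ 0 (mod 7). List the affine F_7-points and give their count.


Affine F_7-points: {(0, 1), (0, 5), (3, 1), (3, 6), (4, 0), (4, 5)}; count = 6.

For each of the 49 pairs (x, y) ∈ F_7², evaluate f(x, y) mod 7. Record the zeros.
  x = 0: [0↦2, 1↦0, 2↦3, 3↦4, 4↦3, 5↦0, 6↦2]  zeros at y ∈ {1, 5}
  x = 1: [0↦2, 1↦5, 2↦6, 3↦5, 4↦2, 5↦4, 6↦4]  zeros at y ∈ ∅
  x = 2: [0↦4, 1↦5, 2↦4, 3↦1, 4↦3, 5↦3, 6↦1]  zeros at y ∈ ∅
  x = 3: [0↦1, 1↦0, 2↦4, 3↦6, 4↦6, 5↦4, 6↦0]  zeros at y ∈ {1, 6}
  x = 4: [0↦0, 1↦4, 2↦6, 3↦6, 4↦4, 5↦0, 6↦1]  zeros at y ∈ {0, 5}
  x = 5: [0↦1, 1↦3, 2↦3, 3↦1, 4↦4, 5↦5, 6↦4]  zeros at y ∈ ∅
  x = 6: [0↦4, 1↦4, 2↦2, 3↦5, 4↦6, 5↦5, 6↦2]  zeros at y ∈ ∅
Collecting zeros: affine points = {(0, 1), (0, 5), (3, 1), (3, 6), (4, 0), (4, 5)}.
Total count |C(F_7)_aff| = 6.


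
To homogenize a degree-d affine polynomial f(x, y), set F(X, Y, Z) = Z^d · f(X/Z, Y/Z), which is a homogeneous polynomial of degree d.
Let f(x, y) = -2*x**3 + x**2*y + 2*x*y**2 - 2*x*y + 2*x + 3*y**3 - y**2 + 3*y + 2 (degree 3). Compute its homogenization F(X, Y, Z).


F(X, Y, Z) = -2*X**3 + X**2*Y + 2*X*Y**2 - 2*X*Y*Z + 2*X*Z**2 + 3*Y**3 - Y**2*Z + 3*Y*Z**2 + 2*Z**3

deg(f) = 3.
Substitute x = X/Z, y = Y/Z into f, then multiply by Z^3.
  monomial -2·x^3·y^0 ↦ -2·X^3·Y^0·Z^0.
  monomial 1·x^2·y^1 ↦ 1·X^2·Y^1·Z^0.
  monomial 2·x^1·y^2 ↦ 2·X^1·Y^2·Z^0.
  monomial -2·x^1·y^1 ↦ -2·X^1·Y^1·Z^1.
  monomial 2·x^1·y^0 ↦ 2·X^1·Y^0·Z^2.
  monomial 3·x^0·y^3 ↦ 3·X^0·Y^3·Z^0.
  monomial -1·x^0·y^2 ↦ -1·X^0·Y^2·Z^1.
  monomial 3·x^0·y^1 ↦ 3·X^0·Y^1·Z^2.
  monomial 2·x^0·y^0 ↦ 2·X^0·Y^0·Z^3.
Collecting: F(X, Y, Z) = -2*X**3 + X**2*Y + 2*X*Y**2 - 2*X*Y*Z + 2*X*Z**2 + 3*Y**3 - Y**2*Z + 3*Y*Z**2 + 2*Z**3.


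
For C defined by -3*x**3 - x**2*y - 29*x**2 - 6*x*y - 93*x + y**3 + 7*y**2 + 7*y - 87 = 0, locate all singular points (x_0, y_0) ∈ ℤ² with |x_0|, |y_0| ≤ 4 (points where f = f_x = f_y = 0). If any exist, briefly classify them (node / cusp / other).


Singular points: {(-3, -2)}; classification: cusp.

Compute partial derivatives:
  f_x = -9*x**2 - 2*x*y - 58*x - 6*y - 93.
  f_y = -x**2 - 6*x + 3*y**2 + 14*y + 7.
Scan x_0 ∈ {−4, ..., 4}. For each x_0, f_y(x_0, y) is a polynomial in y; find its integer roots y ∈ {−4, ..., 4}, then test f_x and f at those candidates.
  x = -4: f_y(-4, y) = 3*y**2 + 14*y + 15; vanishes at y ∈ {-3}. (-4, -3): f_x = -11 ≠ 0.
  x = -3: f_y(-3, y) = 3*y**2 + 14*y + 16; vanishes at y ∈ {-2}. (-3, -2): f_x = 0, f = 0 — SINGULAR.
  x = -2: f_y(-2, y) = 3*y**2 + 14*y + 15; vanishes at y ∈ {-3}. (-2, -3): f_x = -7 ≠ 0.
  x = -1: f_y(-1, y) = 3*y**2 + 14*y + 12; no integer root y with |y| ≤ 4.
  x = 0: f_y(0, y) = 3*y**2 + 14*y + 7; no integer root y with |y| ≤ 4.
  x = 1: f_y(1, y) = 3*y**2 + 14*y; vanishes at y ∈ {0}. (1, 0): f_x = -160 ≠ 0.
  x = 2: f_y(2, y) = 3*y**2 + 14*y - 9; no integer root y with |y| ≤ 4.
  x = 3: f_y(3, y) = 3*y**2 + 14*y - 20; no integer root y with |y| ≤ 4.
  x = 4: f_y(4, y) = 3*y**2 + 14*y - 33; no integer root y with |y| ≤ 4.
Only singular point on the grid: (-3, -2).
Classify: substitute x = -3 + u, y = -2 + v and expand: f = -3*u**3 - u**2*v + v**3 + v**2.
No constant or linear terms (consistent with a singular point). Quadratic part: v**2. Cubic part: -3*u**3 - u**2*v + v**3.
The quadratic part v**2 is a perfect square, so there is a single (double) tangent line v = 0, i.e. y = -2. Restricting the cubic part to that line (v = 0) leaves -3*u**3 ≠ 0, so f is not divisible by v and the branch is v² ≈ 3*u**3 to lowest order — this is a cusp.
Classification: cusp.


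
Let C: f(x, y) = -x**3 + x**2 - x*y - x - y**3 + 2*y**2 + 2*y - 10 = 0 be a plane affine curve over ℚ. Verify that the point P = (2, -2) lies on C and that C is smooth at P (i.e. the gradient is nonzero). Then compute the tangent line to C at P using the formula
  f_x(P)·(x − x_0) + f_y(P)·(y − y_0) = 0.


Tangent line at P: -7*x - 20*y - 26 = 0.

Step 1: f(2, -2) = 0, so P lies on C.
Step 2: partial derivatives
  f_x(x, y) = -3*x**2 + 2*x - y - 1, f_y(x, y) = -x - 3*y**2 + 4*y + 2.
  f_x(P) = -7, f_y(P) = -20 (gradient nonzero, so P is smooth).
Step 3: tangent line at P: -7·(x − 2) + -20·(y − -2) = 0.
Expanding: -7*x - 20*y - 26 = 0.


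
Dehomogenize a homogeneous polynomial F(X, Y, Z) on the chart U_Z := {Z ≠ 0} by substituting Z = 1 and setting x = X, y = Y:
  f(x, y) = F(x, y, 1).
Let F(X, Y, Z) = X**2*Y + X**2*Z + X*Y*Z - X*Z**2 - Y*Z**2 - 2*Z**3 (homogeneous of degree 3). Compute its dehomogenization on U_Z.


f(x, y) = x**2*y + x**2 + x*y - x - y - 2

On U_Z we set Z = 1. Each monomial c·X^i·Y^j·Z^k in F becomes c·x^i·y^j·1^k = c·x^i·y^j.
Substituting Z = 1: F(X, Y, 1) = x**2*y + x**2 + x*y - x - y - 2.
Note: deg(f) ≤ deg(F) = 3; strict inequality happens when F is divisible by Z (lost terms).


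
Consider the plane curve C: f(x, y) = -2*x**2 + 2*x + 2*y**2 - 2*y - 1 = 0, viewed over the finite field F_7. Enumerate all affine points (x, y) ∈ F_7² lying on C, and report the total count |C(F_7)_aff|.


Affine F_7-points: {(2, 3), (2, 5), (4, 2), (4, 6), (6, 3), (6, 5)}; count = 6.

For each of the 49 pairs (x, y) ∈ F_7², evaluate f(x, y) mod 7. Record the zeros.
  x = 0: [0↦6, 1↦6, 2↦3, 3↦4, 4↦2, 5↦4, 6↦3]  zeros at y ∈ ∅
  x = 1: [0↦6, 1↦6, 2↦3, 3↦4, 4↦2, 5↦4, 6↦3]  zeros at y ∈ ∅
  x = 2: [0↦2, 1↦2, 2↦6, 3↦0, 4↦5, 5↦0, 6↦6]  zeros at y ∈ {3, 5}
  x = 3: [0↦1, 1↦1, 2↦5, 3↦6, 4↦4, 5↦6, 6↦5]  zeros at y ∈ ∅
  x = 4: [0↦3, 1↦3, 2↦0, 3↦1, 4↦6, 5↦1, 6↦0]  zeros at y ∈ {2, 6}
  x = 5: [0↦1, 1↦1, 2↦5, 3↦6, 4↦4, 5↦6, 6↦5]  zeros at y ∈ ∅
  x = 6: [0↦2, 1↦2, 2↦6, 3↦0, 4↦5, 5↦0, 6↦6]  zeros at y ∈ {3, 5}
Collecting zeros: affine points = {(2, 3), (2, 5), (4, 2), (4, 6), (6, 3), (6, 5)}.
Total count |C(F_7)_aff| = 6.


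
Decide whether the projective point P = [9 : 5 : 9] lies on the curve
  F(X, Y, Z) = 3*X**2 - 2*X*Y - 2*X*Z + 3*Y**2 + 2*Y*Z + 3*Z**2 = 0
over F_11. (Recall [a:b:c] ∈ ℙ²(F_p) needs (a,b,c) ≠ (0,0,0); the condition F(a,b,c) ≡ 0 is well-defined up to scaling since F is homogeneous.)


F(9,5,9) ≡ 3 (mod 11); P is NOT on the curve.

Evaluate F(9, 5, 9) term-by-term (mod 11).
  3*X**2 ↦ 3·81·1·1 = 243
  -2*X*Y ↦ -2·9·5·1 = -90
  -2*X*Z ↦ -2·9·1·9 = -162
  3*Y**2 ↦ 3·1·25·1 = 75
  2*Y*Z ↦ 2·1·5·9 = 90
  3*Z**2 ↦ 3·1·1·81 = 243
Sum: F(9, 5, 9) = (243) + (-90) + (-162) + (75) + (90) + (243) = 399.
Reducing mod 11: 399 ≡ 3 (mod 11).
Since F(a, b, c) ≡ 3 ≠ 0 (mod 11), P does NOT lie on the curve.


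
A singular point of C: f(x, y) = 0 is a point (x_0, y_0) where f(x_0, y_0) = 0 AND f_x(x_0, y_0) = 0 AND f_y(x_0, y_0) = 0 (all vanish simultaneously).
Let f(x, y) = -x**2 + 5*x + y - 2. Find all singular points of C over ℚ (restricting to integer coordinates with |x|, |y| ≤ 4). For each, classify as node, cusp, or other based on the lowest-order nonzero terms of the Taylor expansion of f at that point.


No singular points in the scanned grid; C is smooth there.

Compute partial derivatives:
  f_x = 5 - 2*x.
  f_y = 1.
f_y = 1 is a nonzero constant, so f_y never vanishes: no point (x, y) can satisfy f = f_x = f_y = 0. In particular no (x, y) ∈ {−4, ..., 4}² is singular; the curve is smooth.


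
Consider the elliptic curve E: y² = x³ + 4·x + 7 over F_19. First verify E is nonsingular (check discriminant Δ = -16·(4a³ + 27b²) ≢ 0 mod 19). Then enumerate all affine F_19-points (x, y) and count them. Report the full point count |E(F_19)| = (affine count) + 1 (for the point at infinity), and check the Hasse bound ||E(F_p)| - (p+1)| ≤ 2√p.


Affine points = {(0, 8), (0, 11), (2, 2), (2, 17), (4, 7), (4, 12), (5, 0), (6, 0), (7, 6), (7, 13), (8, 0), (12, 4), (12, 15), (16, 5), (16, 14)}; affine count = 15; |E(F_19)| = 16.

Discriminant check: Δ ∝ 4a³ + 27b² = 4·4³ + 27·7² = 4·64 + 27·49 ≡ 2 (mod 19). Nonzero ⇒ E is nonsingular.
For each x ∈ F_19, compute rhs = x³ + 4·x + 7 mod 19, then count y ∈ F_19 with y² ≡ rhs.
  x = 0: rhs = 7, matching y values: 8, 11 (2 points).
  x = 1: rhs = 12, matching y values: none (0 points).
  x = 2: rhs = 4, matching y values: 2, 17 (2 points).
  x = 3: rhs = 8, matching y values: none (0 points).
  x = 4: rhs = 11, matching y values: 7, 12 (2 points).
  x = 5: rhs = 0, matching y values: 0 (1 points).
  x = 6: rhs = 0, matching y values: 0 (1 points).
  x = 7: rhs = 17, matching y values: 6, 13 (2 points).
  x = 8: rhs = 0, matching y values: 0 (1 points).
  x = 9: rhs = 12, matching y values: none (0 points).
  x = 10: rhs = 2, matching y values: none (0 points).
  x = 11: rhs = 14, matching y values: none (0 points).
  x = 12: rhs = 16, matching y values: 4, 15 (2 points).
  x = 13: rhs = 14, matching y values: none (0 points).
  x = 14: rhs = 14, matching y values: none (0 points).
  x = 15: rhs = 3, matching y values: none (0 points).
  x = 16: rhs = 6, matching y values: 5, 14 (2 points).
  x = 17: rhs = 10, matching y values: none (0 points).
  x = 18: rhs = 2, matching y values: none (0 points).
Total affine count: 15.
Full point count |E(F_19)| = 15 + 1 = 16.
Hasse bound: |16 − (19+1)| = |-4| = 4 ≤ 2√19 ≈ 8.7178 ✓.


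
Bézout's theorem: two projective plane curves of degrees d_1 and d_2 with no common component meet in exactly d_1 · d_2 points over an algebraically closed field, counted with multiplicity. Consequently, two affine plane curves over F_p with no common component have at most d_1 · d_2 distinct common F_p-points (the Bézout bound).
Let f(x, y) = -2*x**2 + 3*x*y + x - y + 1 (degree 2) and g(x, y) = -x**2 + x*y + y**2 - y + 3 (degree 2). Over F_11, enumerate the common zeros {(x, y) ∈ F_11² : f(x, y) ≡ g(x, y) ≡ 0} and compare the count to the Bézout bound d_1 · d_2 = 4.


Common zeros: {(5, 0)}; count = 1; Bézout bound = 4.

deg(f) = 2, deg(g) = 2, so Bézout bound = 4.
Scan x ∈ F_11. For each x, list the y ∈ F_11 with f(x, y) ≡ 0 and those with g(x, y) ≡ 0 (mod 11); the common zeros in that column are the intersection.
  x = 0: f ≡ 0 at y ∈ {1}; g ≡ 0 at y ∈ {6}; common: ∅.
  x = 1: f ≡ 0 at y ∈ {0}; g ≡ 0 at y ∈ {3, 8}; common: ∅.
  x = 2: f ≡ 0 at y ∈ {1}; g ≡ 0 at y ∈ {3, 7}; common: ∅.
  x = 3: f ≡ 0 at y ∈ {10}; g ≡ 0 at y ∈ ∅; common: ∅.
  x = 4: f ≡ 0 at y ∈ ∅; g ≡ 0 at y ∈ ∅; common: ∅.
  x = 5: f ≡ 0 at y ∈ {0}; g ≡ 0 at y ∈ {0, 7}; common: {0}.
  x = 6: f ≡ 0 at y ∈ {9}; g ≡ 0 at y ∈ {0, 6}; common: ∅.
  x = 7: f ≡ 0 at y ∈ {10}; g ≡ 0 at y ∈ {8}; common: ∅.
  x = 8: f ≡ 0 at y ∈ {9}; g ≡ 0 at y ∈ ∅; common: ∅.
  x = 9: f ≡ 0 at y ∈ {5}; g ≡ 0 at y ∈ ∅; common: ∅.
  x = 10: f ≡ 0 at y ∈ {5}; g ≡ 0 at y ∈ ∅; common: ∅.
Collecting: common zeros = {(5, 0)}, so the count is 1.
Comparison with the Bézout bound: 1 ≤ 4 = deg(f)·deg(g), as expected for curves with no common component (the affine F_11-count falls short of the bound because intersections may lie at infinity, over extension fields, or carry multiplicity).


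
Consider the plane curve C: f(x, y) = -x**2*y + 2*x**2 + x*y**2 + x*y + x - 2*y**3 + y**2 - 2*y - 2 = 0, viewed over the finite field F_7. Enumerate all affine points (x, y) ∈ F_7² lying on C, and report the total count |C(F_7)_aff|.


Affine F_7-points: {(1, 6), (3, 4), (4, 4), (4, 5), (5, 1), (6, 1)}; count = 6.

For each of the 49 pairs (x, y) ∈ F_7², evaluate f(x, y) mod 7. Record the zeros.
  x = 0: [0↦5, 1↦2, 2↦3, 3↦3, 4↦4, 5↦1, 6↦3]  zeros at y ∈ ∅
  x = 1: [0↦1, 1↦6, 2↦3, 3↦1, 4↦2, 5↦1, 6↦0]  zeros at y ∈ {6}
  x = 2: [0↦1, 1↦5, 2↦3, 3↦4, 4↦3, 5↦2, 6↦3]  zeros at y ∈ ∅
  x = 3: [0↦5, 1↦6, 2↦3, 3↦5, 4↦0, 5↦4, 6↦5]  zeros at y ∈ {4}
  x = 4: [0↦6, 1↦2, 2↦3, 3↦4, 4↦0, 5↦0, 6↦6]  zeros at y ∈ {4, 5}
  x = 5: [0↦4, 1↦0, 2↦3, 3↦1, 4↦3, 5↦4, 6↦6]  zeros at y ∈ {1}
  x = 6: [0↦6, 1↦0, 2↦3, 3↦3, 4↦2, 5↦2, 6↦5]  zeros at y ∈ {1}
Collecting zeros: affine points = {(1, 6), (3, 4), (4, 4), (4, 5), (5, 1), (6, 1)}.
Total count |C(F_7)_aff| = 6.


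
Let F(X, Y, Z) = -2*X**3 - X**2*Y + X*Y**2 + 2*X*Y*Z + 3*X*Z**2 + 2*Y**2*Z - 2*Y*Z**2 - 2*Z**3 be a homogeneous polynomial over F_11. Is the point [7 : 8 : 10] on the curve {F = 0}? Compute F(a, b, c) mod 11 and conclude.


F(7,8,10) ≡ 6 (mod 11); P is NOT on the curve.

Evaluate F(7, 8, 10) term-by-term (mod 11).
  -2*X**3 ↦ -2·343·1·1 = -686
  -X**2*Y ↦ -1·49·8·1 = -392
  X*Y**2 ↦ 1·7·64·1 = 448
  2*X*Y*Z ↦ 2·7·8·10 = 1120
  3*X*Z**2 ↦ 3·7·1·100 = 2100
  2*Y**2*Z ↦ 2·1·64·10 = 1280
  -2*Y*Z**2 ↦ -2·1·8·100 = -1600
  -2*Z**3 ↦ -2·1·1·1000 = -2000
Sum: F(7, 8, 10) = (-686) + (-392) + (448) + (1120) + (2100) + (1280) + (-1600) + (-2000) = 270.
Reducing mod 11: 270 ≡ 6 (mod 11).
Since F(a, b, c) ≡ 6 ≠ 0 (mod 11), P does NOT lie on the curve.


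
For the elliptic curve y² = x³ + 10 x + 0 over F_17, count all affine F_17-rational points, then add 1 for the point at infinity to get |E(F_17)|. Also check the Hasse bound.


Affine points = {(0, 0), (4, 6), (4, 11), (6, 2), (6, 15), (11, 8), (11, 9), (13, 7), (13, 10)}; affine count = 9; |E(F_17)| = 10.

Discriminant check: Δ ∝ 4a³ + 27b² = 4·10³ + 27·0² = 4·1000 + 27·0 ≡ 5 (mod 17). Nonzero ⇒ E is nonsingular.
For each x ∈ F_17, compute rhs = x³ + 10·x + 0 mod 17, then count y ∈ F_17 with y² ≡ rhs.
  x = 0: rhs = 0, matching y values: 0 (1 points).
  x = 1: rhs = 11, matching y values: none (0 points).
  x = 2: rhs = 11, matching y values: none (0 points).
  x = 3: rhs = 6, matching y values: none (0 points).
  x = 4: rhs = 2, matching y values: 6, 11 (2 points).
  x = 5: rhs = 5, matching y values: none (0 points).
  x = 6: rhs = 4, matching y values: 2, 15 (2 points).
  x = 7: rhs = 5, matching y values: none (0 points).
  x = 8: rhs = 14, matching y values: none (0 points).
  x = 9: rhs = 3, matching y values: none (0 points).
  x = 10: rhs = 12, matching y values: none (0 points).
  x = 11: rhs = 13, matching y values: 8, 9 (2 points).
  x = 12: rhs = 12, matching y values: none (0 points).
  x = 13: rhs = 15, matching y values: 7, 10 (2 points).
  x = 14: rhs = 11, matching y values: none (0 points).
  x = 15: rhs = 6, matching y values: none (0 points).
  x = 16: rhs = 6, matching y values: none (0 points).
Total affine count: 9.
Full point count |E(F_17)| = 9 + 1 = 10.
Hasse bound: |10 − (17+1)| = |-8| = 8 ≤ 2√17 ≈ 8.2462 ✓.


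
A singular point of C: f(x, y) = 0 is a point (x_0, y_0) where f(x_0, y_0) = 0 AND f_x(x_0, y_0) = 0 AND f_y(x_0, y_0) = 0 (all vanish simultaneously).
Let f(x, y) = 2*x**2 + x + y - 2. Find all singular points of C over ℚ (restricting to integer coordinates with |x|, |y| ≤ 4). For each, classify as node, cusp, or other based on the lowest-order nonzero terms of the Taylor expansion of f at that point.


No singular points in the scanned grid; C is smooth there.

Compute partial derivatives:
  f_x = 4*x + 1.
  f_y = 1.
f_y = 1 is a nonzero constant, so f_y never vanishes: no point (x, y) can satisfy f = f_x = f_y = 0. In particular no (x, y) ∈ {−4, ..., 4}² is singular; the curve is smooth.


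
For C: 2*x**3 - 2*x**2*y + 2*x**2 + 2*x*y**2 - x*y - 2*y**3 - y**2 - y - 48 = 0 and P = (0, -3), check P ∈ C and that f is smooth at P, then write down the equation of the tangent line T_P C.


Tangent line at P: 21*x - 49*y - 147 = 0.

Step 1: f(0, -3) = 0, so P lies on C.
Step 2: partial derivatives
  f_x(x, y) = 6*x**2 - 4*x*y + 4*x + 2*y**2 - y, f_y(x, y) = -2*x**2 + 4*x*y - x - 6*y**2 - 2*y - 1.
  f_x(P) = 21, f_y(P) = -49 (gradient nonzero, so P is smooth).
Step 3: tangent line at P: 21·(x − 0) + -49·(y − -3) = 0.
Expanding: 21*x - 49*y - 147 = 0.


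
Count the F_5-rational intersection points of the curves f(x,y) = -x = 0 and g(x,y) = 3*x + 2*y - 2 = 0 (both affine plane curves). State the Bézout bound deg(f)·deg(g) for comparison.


Common zeros: {(0, 1)}; count = 1; Bézout bound = 1.

deg(f) = 1, deg(g) = 1, so Bézout bound = 1.
Scan x ∈ F_5. For each x, list the y ∈ F_5 with f(x, y) ≡ 0 and those with g(x, y) ≡ 0 (mod 5); the common zeros in that column are the intersection.
  x = 0: f ≡ 0 at y ∈ {0, 1, 2, 3, 4}; g ≡ 0 at y ∈ {1}; common: {1}.
  x = 1: f ≡ 0 at y ∈ ∅; g ≡ 0 at y ∈ {2}; common: ∅.
  x = 2: f ≡ 0 at y ∈ ∅; g ≡ 0 at y ∈ {3}; common: ∅.
  x = 3: f ≡ 0 at y ∈ ∅; g ≡ 0 at y ∈ {4}; common: ∅.
  x = 4: f ≡ 0 at y ∈ ∅; g ≡ 0 at y ∈ {0}; common: ∅.
Collecting: common zeros = {(0, 1)}, so the count is 1.
Comparison with the Bézout bound: 1 ≤ 1 = deg(f)·deg(g), as expected for curves with no common component (the bound is attained).


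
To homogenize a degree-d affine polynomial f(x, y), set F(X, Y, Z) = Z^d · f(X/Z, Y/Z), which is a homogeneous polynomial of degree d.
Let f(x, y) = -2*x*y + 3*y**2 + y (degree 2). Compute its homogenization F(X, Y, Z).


F(X, Y, Z) = -2*X*Y + 3*Y**2 + Y*Z

deg(f) = 2.
Substitute x = X/Z, y = Y/Z into f, then multiply by Z^2.
  monomial -2·x^1·y^1 ↦ -2·X^1·Y^1·Z^0.
  monomial 3·x^0·y^2 ↦ 3·X^0·Y^2·Z^0.
  monomial 1·x^0·y^1 ↦ 1·X^0·Y^1·Z^1.
Collecting: F(X, Y, Z) = -2*X*Y + 3*Y**2 + Y*Z.


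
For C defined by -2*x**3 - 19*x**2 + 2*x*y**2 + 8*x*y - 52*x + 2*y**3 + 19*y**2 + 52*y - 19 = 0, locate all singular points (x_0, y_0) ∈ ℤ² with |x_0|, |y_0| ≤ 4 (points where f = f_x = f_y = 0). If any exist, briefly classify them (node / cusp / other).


Singular points: {(-3, -2)}; classification: node.

Compute partial derivatives:
  f_x = -6*x**2 - 38*x + 2*y**2 + 8*y - 52.
  f_y = 4*x*y + 8*x + 6*y**2 + 38*y + 52.
Scan x_0 ∈ {−4, ..., 4}. For each x_0, f_y(x_0, y) is a polynomial in y; find its integer roots y ∈ {−4, ..., 4}, then test f_x and f at those candidates.
  x = -4: f_y(-4, y) = 6*y**2 + 22*y + 20; vanishes at y ∈ {-2}. (-4, -2): f_x = -4 ≠ 0.
  x = -3: f_y(-3, y) = 6*y**2 + 26*y + 28; vanishes at y ∈ {-2}. (-3, -2): f_x = 0, f = 0 — SINGULAR.
  x = -2: f_y(-2, y) = 6*y**2 + 30*y + 36; vanishes at y ∈ {-3, -2}. (-2, -3): f_x = -6 ≠ 0; (-2, -2): f_x = -8 ≠ 0.
  x = -1: f_y(-1, y) = 6*y**2 + 34*y + 44; vanishes at y ∈ {-2}. (-1, -2): f_x = -28 ≠ 0.
  x = 0: f_y(0, y) = 6*y**2 + 38*y + 52; vanishes at y ∈ {-2}. (0, -2): f_x = -60 ≠ 0.
  x = 1: f_y(1, y) = 6*y**2 + 42*y + 60; vanishes at y ∈ {-2}. (1, -2): f_x = -104 ≠ 0.
  x = 2: f_y(2, y) = 6*y**2 + 46*y + 68; vanishes at y ∈ {-2}. (2, -2): f_x = -160 ≠ 0.
  x = 3: f_y(3, y) = 6*y**2 + 50*y + 76; vanishes at y ∈ {-2}. (3, -2): f_x = -228 ≠ 0.
  x = 4: f_y(4, y) = 6*y**2 + 54*y + 84; vanishes at y ∈ {-2}. (4, -2): f_x = -308 ≠ 0.
Only singular point on the grid: (-3, -2).
Classify: substitute x = -3 + u, y = -2 + v and expand: f = -2*u**3 - u**2 + 2*u*v**2 + 2*v**3 + v**2.
No constant or linear terms (consistent with a singular point). Quadratic part: -u**2 + v**2. Cubic part: -2*u**3 + 2*u*v**2 + 2*v**3.
The quadratic part v**2 - u**2 = (v − u)(v + u) splits into two distinct linear factors, so there are two distinct tangent lines y − -2 = ±(x − -3) — this is a node (ordinary double point).
Classification: node.
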